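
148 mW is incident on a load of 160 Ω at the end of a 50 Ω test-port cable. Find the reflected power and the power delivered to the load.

Γ = (160 − 50)/(160 + 50) = 0.524
|Γ|² = 0.274
P_refl = |Γ|²·P_inc = 40.6 mW, P_del = (1 − |Γ|²)·P_inc = 107 mW

P_reflected ≈ 40.6 mW; P_delivered ≈ 107 mW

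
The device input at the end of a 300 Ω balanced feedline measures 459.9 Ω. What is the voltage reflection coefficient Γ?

Γ = (Z_L − Z_0)/(Z_L + Z_0) = (459.9 − 300)/(459.9 + 300) = 159.9/759.9

Γ = 0.21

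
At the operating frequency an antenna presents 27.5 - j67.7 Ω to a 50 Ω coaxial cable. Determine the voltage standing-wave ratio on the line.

VSWR ≈ 5.52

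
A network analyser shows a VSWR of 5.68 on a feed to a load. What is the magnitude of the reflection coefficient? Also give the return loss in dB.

|Γ| ≈ 0.701; return loss ≈ 3.09 dB

|Γ| = (S − 1)/(S + 1) = (5.68 − 1)/(5.68 + 1) = 4.68/6.68
RL = −20·log₁₀|Γ| = −20·log₁₀(0.701)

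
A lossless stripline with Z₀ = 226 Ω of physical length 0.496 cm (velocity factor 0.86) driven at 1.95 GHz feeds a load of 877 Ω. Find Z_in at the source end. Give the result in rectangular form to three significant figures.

Z_in ≈ 497 − j408 Ω

λ = v/f = 0.86·c / 1.95 GHz = 0.132 m
βl = 2π·l/λ = 2π × 0.0375 = 13.5°
tan(βl) = tan(13.5°) = 0.24
Z_in = Z_0·(Z_L + jZ_0·tanβl)/(Z_0 + jZ_L·tanβl)
     = 226·(877 + j54.2)/(226 + j210)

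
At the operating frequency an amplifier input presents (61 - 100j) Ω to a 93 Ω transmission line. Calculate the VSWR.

Γ = (Z_L − Z_0)/(Z_L + Z_0) = (-32 − j100)/(154 − j100)
|Γ| = 105/184 = 0.572
VSWR = (1 + |Γ|)/(1 − |Γ|) = 1.57/0.428

VSWR ≈ 3.67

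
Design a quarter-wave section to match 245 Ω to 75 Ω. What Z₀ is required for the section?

Z_qwt = √(Z_0·R_L) = √(75 × 245) = √18380

Z_qwt ≈ 136 Ω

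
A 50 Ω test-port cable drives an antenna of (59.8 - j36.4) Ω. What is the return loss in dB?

RL ≈ 9.74 dB

Γ = (9.8 − j36.4)/(109.8 − j36.4), |Γ| = 0.326
RL = −20·log₁₀|Γ| = −20·log₁₀(0.326)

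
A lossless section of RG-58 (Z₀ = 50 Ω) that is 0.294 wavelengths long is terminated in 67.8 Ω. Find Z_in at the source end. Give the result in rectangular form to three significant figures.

Z_in ≈ 38.2 + j6.2 Ω

βl = 2π × 0.294 = 106°
tan(βl) = tan(106°) = -3.52
Z_in = Z_0·(Z_L + jZ_0·tanβl)/(Z_0 + jZ_L·tanβl)
     = 50·(67.8 − j176)/(50 − j239)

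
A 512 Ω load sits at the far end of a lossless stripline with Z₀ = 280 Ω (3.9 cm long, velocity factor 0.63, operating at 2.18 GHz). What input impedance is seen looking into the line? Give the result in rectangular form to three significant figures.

Z_in ≈ 418 + j158 Ω

λ = v/f = 0.63·c / 2.18 GHz = 0.0867 m
βl = 2π·l/λ = 2π × 0.45 = 162°
tan(βl) = tan(162°) = -0.326
Z_in = Z_0·(Z_L + jZ_0·tanβl)/(Z_0 + jZ_L·tanβl)
     = 280·(512 − j91.3)/(280 − j167)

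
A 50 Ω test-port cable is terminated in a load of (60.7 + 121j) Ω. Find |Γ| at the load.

Γ = (Z_L − Z_0)/(Z_L + Z_0) = (10.7 + j121)/(110.7 + j121)
|Γ| = 121/164

|Γ| ≈ 0.741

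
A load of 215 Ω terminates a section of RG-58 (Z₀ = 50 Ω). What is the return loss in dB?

Γ = (215 − 50)/(215 + 50) = 0.623
RL = −20·log₁₀|Γ| = −20·log₁₀(0.623)

RL ≈ 4.12 dB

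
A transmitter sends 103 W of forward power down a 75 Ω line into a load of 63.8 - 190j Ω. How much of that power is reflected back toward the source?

|Γ| = |(-11.2 − j190)/(138.8 − j190)| = 0.809
|Γ|² = 0.654
P_refl = |Γ|²·P_inc = 67.4 W, P_del = (1 − |Γ|²)·P_inc = 35.6 W

P_reflected ≈ 67.4 W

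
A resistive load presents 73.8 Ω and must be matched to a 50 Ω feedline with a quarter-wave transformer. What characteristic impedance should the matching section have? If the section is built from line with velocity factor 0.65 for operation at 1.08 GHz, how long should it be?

Z_qwt ≈ 60.7 Ω; length ≈ 4.51 cm

Z_qwt = √(Z_0·R_L) = √(50 × 73.8) = √3690
λ = 0.65·c/f = 0.181 m, so l = λ/4 = 0.0451 m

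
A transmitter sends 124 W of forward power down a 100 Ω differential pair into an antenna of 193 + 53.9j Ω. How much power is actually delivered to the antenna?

|Γ| = |(93 + j53.9)/(293 + j53.9)| = 0.361
|Γ|² = 0.13
P_refl = |Γ|²·P_inc = 16.1 W, P_del = (1 − |Γ|²)·P_inc = 108 W

P_delivered ≈ 108 W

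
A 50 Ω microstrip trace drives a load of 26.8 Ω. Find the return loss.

Γ = (26.8 − 50)/(26.8 + 50) = -0.302
RL = −20·log₁₀|Γ| = −20·log₁₀(0.302)

RL ≈ 10.4 dB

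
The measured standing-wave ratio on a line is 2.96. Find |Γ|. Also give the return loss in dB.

|Γ| = (S − 1)/(S + 1) = (2.96 − 1)/(2.96 + 1) = 1.96/3.96
RL = −20·log₁₀|Γ| = −20·log₁₀(0.495)

|Γ| ≈ 0.495; return loss ≈ 6.11 dB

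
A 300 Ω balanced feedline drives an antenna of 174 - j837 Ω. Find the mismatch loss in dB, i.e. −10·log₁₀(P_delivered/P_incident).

mismatch loss ≈ 6.47 dB

Γ = (-126 − j837)/(474 − j837), |Γ| = 0.88
|Γ|² = 0.774, so P_del/P_inc = 1 − |Γ|² = 0.226
ML = −10·log₁₀(1 − |Γ|²)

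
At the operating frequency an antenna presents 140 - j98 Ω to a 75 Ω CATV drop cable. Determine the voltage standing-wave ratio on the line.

Γ = (Z_L − Z_0)/(Z_L + Z_0) = (65 − j98)/(215 − j98)
|Γ| = 118/236 = 0.498
VSWR = (1 + |Γ|)/(1 − |Γ|) = 1.5/0.502

VSWR ≈ 2.98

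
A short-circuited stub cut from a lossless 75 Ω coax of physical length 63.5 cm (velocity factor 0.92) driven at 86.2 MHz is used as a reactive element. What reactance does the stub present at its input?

X_in ≈ 223 Ω (inductive)

λ = v/f = 0.92·c / 86.2 MHz = 3.2 m
βl = 2π·l/λ = 2π × 0.198 = 71.4°
tan(βl) = 2.97
For a short-circuited stub, Z_in = jZ_0·tan(βl)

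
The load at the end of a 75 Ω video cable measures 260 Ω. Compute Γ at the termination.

Γ = (Z_L − Z_0)/(Z_L + Z_0) = (260 − 75)/(260 + 75) = 185/335

Γ = 0.552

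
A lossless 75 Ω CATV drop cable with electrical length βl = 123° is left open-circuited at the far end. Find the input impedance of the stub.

tan(βl) = -1.54
For an open-circuited stub, Z_in = −jZ_0·cot(βl) = −jZ_0/tan(βl)

Z_in ≈ +j48.7 Ω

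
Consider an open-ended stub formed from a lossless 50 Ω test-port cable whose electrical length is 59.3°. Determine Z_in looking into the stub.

tan(βl) = 1.68
For an open-ended stub, Z_in = −jZ_0·cot(βl) = −jZ_0/tan(βl)

Z_in ≈ −j29.7 Ω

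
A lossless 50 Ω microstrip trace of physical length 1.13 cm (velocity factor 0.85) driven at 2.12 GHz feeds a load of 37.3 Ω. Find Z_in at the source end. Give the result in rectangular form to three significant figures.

Z_in ≈ 43.2 + j11.9 Ω

λ = v/f = 0.85·c / 2.12 GHz = 0.12 m
βl = 2π·l/λ = 2π × 0.0939 = 33.8°
tan(βl) = tan(33.8°) = 0.67
Z_in = Z_0·(Z_L + jZ_0·tanβl)/(Z_0 + jZ_L·tanβl)
     = 50·(37.3 + j33.5)/(50 + j25)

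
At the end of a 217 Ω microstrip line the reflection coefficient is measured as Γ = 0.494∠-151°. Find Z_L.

Z_L ≈ 77.8 − j49.3 Ω

Z_L = Z_0·(1 + Γ)/(1 − Γ) = 217·(0.568 − j0.239)/(1.43 + j0.239)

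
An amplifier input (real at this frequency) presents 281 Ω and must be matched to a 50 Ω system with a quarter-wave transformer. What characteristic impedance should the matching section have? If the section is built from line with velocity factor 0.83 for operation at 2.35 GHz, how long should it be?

Z_qwt ≈ 119 Ω; length ≈ 2.65 cm

Z_qwt = √(Z_0·R_L) = √(50 × 281) = √14050
λ = 0.83·c/f = 0.106 m, so l = λ/4 = 0.0265 m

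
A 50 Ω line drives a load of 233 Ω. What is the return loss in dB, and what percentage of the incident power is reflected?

Γ = (233 − 50)/(233 + 50) = 0.647
RL = −20·log₁₀(0.647) = 3.79 dB
P_refl/P_inc = |Γ|² = 0.418

RL ≈ 3.79 dB; 41.8% of incident power reflected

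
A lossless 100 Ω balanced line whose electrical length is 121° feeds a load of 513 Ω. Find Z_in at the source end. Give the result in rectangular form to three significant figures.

tan(βl) = tan(121°) = -1.66
Z_in = Z_0·(Z_L + jZ_0·tanβl)/(Z_0 + jZ_L·tanβl)
     = 100·(513 − j166)/(100 − j854)

Z_in ≈ 26.2 + j57 Ω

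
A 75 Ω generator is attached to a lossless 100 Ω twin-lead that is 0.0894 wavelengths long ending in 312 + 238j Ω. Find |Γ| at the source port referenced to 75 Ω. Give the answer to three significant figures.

|Γ| ≈ 0.726

βl = 2π × 0.0894 = 32.2°
tan(βl) = 0.629
Z_in = Z_0·(Z_L + jZ_0·tanβl)/(Z_0 + jZ_L·tanβl) = 106 − j186 Ω
Γ_s = (Z_in − Z_s)/(Z_in + Z_s) = (31.2 − j186)/(181 − j186), |Γ_s| = 0.726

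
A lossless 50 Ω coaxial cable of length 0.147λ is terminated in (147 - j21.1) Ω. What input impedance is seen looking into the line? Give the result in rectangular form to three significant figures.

βl = 2π × 0.147 = 52.9°
tan(βl) = tan(52.9°) = 1.32
Z_in = Z_0·(Z_L + jZ_0·tanβl)/(Z_0 + jZ_L·tanβl)
     = 50·(147 + j45.1)/(77.9 + j195)

Z_in ≈ 23 − j28.6 Ω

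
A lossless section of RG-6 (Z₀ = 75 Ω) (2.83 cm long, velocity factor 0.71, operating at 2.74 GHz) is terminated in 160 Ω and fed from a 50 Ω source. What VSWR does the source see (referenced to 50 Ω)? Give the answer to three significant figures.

VSWR ≈ 2.29

λ = v/f = 0.71·c / 2.74 GHz = 0.0777 m
βl = 2π·l/λ = 2π × 0.364 = 131°
tan(βl) = -1.15
Z_in = Z_0·(Z_L + jZ_0·tanβl)/(Z_0 + jZ_L·tanβl) = 53 + j43.7 Ω
Γ_s = (Z_in − Z_s)/(Z_in + Z_s) = (2.99 + j43.7)/(103 + j43.7), |Γ_s| = 0.391
VSWR = (1 + |Γ_s|)/(1 − |Γ_s|)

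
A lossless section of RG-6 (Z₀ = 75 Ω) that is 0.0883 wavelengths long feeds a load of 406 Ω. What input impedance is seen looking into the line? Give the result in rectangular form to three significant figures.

Z_in ≈ 45.9 − j107 Ω

βl = 2π × 0.0883 = 31.8°
tan(βl) = tan(31.8°) = 0.62
Z_in = Z_0·(Z_L + jZ_0·tanβl)/(Z_0 + jZ_L·tanβl)
     = 75·(406 + j46.5)/(75 + j252)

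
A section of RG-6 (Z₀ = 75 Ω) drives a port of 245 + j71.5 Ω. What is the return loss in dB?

RL ≈ 5 dB

Γ = (170 + j71.5)/(320 + j71.5), |Γ| = 0.562
RL = −20·log₁₀|Γ| = −20·log₁₀(0.562)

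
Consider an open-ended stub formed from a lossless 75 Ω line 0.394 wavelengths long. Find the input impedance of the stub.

βl = 2π × 0.394 = 142°
tan(βl) = -0.786
For an open-ended stub, Z_in = −jZ_0·cot(βl) = −jZ_0/tan(βl)

Z_in ≈ +j95.4 Ω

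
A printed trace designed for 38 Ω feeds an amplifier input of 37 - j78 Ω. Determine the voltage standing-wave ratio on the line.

VSWR ≈ 6.17

Γ = (Z_L − Z_0)/(Z_L + Z_0) = (-1 − j78)/(75 − j78)
|Γ| = 78/108 = 0.721
VSWR = (1 + |Γ|)/(1 − |Γ|) = 1.72/0.279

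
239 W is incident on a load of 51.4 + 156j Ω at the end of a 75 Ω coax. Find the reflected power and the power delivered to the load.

P_reflected ≈ 148 W; P_delivered ≈ 91.4 W

|Γ| = |(-23.6 + j156)/(126.4 + j156)| = 0.786
|Γ|² = 0.617
P_refl = |Γ|²·P_inc = 148 W, P_del = (1 − |Γ|²)·P_inc = 91.4 W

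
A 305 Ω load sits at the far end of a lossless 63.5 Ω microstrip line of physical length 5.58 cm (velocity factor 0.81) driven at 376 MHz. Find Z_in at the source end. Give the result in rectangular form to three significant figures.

Z_in ≈ 44.3 − j90 Ω

λ = v/f = 0.81·c / 376 MHz = 0.646 m
βl = 2π·l/λ = 2π × 0.0863 = 31.1°
tan(βl) = tan(31.1°) = 0.603
Z_in = Z_0·(Z_L + jZ_0·tanβl)/(Z_0 + jZ_L·tanβl)
     = 63.5·(305 + j38.3)/(63.5 + j184)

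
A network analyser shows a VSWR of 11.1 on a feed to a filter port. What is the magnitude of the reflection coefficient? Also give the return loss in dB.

|Γ| = (S − 1)/(S + 1) = (11.1 − 1)/(11.1 + 1) = 10.1/12.1
RL = −20·log₁₀|Γ| = −20·log₁₀(0.835)

|Γ| ≈ 0.835; return loss ≈ 1.57 dB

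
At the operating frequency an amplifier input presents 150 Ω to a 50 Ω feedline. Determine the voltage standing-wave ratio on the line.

Γ = (150 − 50)/(150 + 50) = 0.5
VSWR = (1 + 0.5)/(1 − 0.5)

VSWR ≈ 3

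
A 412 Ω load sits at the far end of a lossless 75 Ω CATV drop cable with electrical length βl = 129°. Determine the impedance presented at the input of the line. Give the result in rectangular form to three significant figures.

tan(βl) = tan(129°) = -1.23
Z_in = Z_0·(Z_L + jZ_0·tanβl)/(Z_0 + jZ_L·tanβl)
     = 75·(412 − j92.6)/(75 − j509)

Z_in ≈ 22.1 + j57.5 Ω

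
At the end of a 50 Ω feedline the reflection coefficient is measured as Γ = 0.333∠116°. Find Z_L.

Z_L ≈ 31.7 + j21.3 Ω

Z_L = Z_0·(1 + Γ)/(1 − Γ) = 50·(0.854 + j0.299)/(1.15 − j0.299)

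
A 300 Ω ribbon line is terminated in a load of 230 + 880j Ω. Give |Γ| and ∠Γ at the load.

Γ ≈ 0.859 ∠ 35.6°

Γ = (Z_L − Z_0)/(Z_L + Z_0) = (-70 + j880)/(530 + j880)
|Γ| = 883/1030 = 0.859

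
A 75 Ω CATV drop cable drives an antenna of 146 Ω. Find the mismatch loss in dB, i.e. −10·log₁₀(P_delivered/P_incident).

mismatch loss ≈ 0.473 dB

Γ = (146 − 75)/(146 + 75) = 0.321
|Γ|² = 0.103, so P_del/P_inc = 1 − |Γ|² = 0.897
ML = −10·log₁₀(1 − |Γ|²)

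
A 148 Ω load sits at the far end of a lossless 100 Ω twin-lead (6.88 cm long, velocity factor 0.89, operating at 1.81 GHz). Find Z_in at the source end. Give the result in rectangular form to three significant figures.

λ = v/f = 0.89·c / 1.81 GHz = 0.148 m
βl = 2π·l/λ = 2π × 0.466 = 168°
tan(βl) = tan(168°) = -0.214
Z_in = Z_0·(Z_L + jZ_0·tanβl)/(Z_0 + jZ_L·tanβl)
     = 100·(148 − j21.4)/(100 − j31.7)

Z_in ≈ 141 + j23.2 Ω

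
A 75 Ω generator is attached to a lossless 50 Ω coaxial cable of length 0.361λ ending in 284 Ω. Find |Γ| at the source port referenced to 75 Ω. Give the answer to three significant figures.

βl = 2π × 0.361 = 130°
tan(βl) = -1.19
Z_in = Z_0·(Z_L + jZ_0·tanβl)/(Z_0 + jZ_L·tanβl) = 14.7 + j39.7 Ω
Γ_s = (Z_in − Z_s)/(Z_in + Z_s) = (-60.3 + j39.7)/(89.7 + j39.7), |Γ_s| = 0.737

|Γ| ≈ 0.737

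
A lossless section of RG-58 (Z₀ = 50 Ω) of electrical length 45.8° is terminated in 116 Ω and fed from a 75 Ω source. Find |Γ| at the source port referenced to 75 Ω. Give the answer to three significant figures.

tan(βl) = 1.03
Z_in = Z_0·(Z_L + jZ_0·tanβl)/(Z_0 + jZ_L·tanβl) = 35.7 − j33.7 Ω
Γ_s = (Z_in − Z_s)/(Z_in + Z_s) = (-39.3 − j33.7)/(111 − j33.7), |Γ_s| = 0.448

|Γ| ≈ 0.448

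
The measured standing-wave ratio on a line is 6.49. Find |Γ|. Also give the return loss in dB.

|Γ| ≈ 0.733; return loss ≈ 2.7 dB

|Γ| = (S − 1)/(S + 1) = (6.49 − 1)/(6.49 + 1) = 5.49/7.49
RL = −20·log₁₀|Γ| = −20·log₁₀(0.733)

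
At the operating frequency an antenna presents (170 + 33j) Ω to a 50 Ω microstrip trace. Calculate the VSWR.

Γ = (Z_L − Z_0)/(Z_L + Z_0) = (120 + j33)/(220 + j33)
|Γ| = 124/222 = 0.559
VSWR = (1 + |Γ|)/(1 − |Γ|) = 1.56/0.441

VSWR ≈ 3.54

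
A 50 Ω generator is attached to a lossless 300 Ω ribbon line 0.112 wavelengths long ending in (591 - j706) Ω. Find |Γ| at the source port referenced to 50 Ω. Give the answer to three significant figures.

βl = 2π × 0.112 = 40.3°
tan(βl) = 0.849
Z_in = Z_0·(Z_L + jZ_0·tanβl)/(Z_0 + jZ_L·tanβl) = 86.3 − j199 Ω
Γ_s = (Z_in − Z_s)/(Z_in + Z_s) = (36.3 − j199)/(136 − j199), |Γ_s| = 0.838

|Γ| ≈ 0.838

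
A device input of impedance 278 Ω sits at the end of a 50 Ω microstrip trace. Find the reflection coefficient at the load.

Γ = 0.695

Γ = (Z_L − Z_0)/(Z_L + Z_0) = (278 − 50)/(278 + 50) = 228/328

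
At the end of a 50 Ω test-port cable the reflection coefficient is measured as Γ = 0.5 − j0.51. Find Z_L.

Z_L ≈ 48 − j100 Ω

Z_L = Z_0·(1 + Γ)/(1 − Γ) = 50·(1.5 − j0.51)/(0.5 + j0.51)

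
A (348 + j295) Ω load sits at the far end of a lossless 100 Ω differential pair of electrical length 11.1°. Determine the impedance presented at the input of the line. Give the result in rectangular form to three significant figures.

tan(βl) = tan(11.1°) = 0.196
Z_in = Z_0·(Z_L + jZ_0·tanβl)/(Z_0 + jZ_L·tanβl)
     = 100·(348 + j315)/(42.1 + j68.3)

Z_in ≈ 562 − j163 Ω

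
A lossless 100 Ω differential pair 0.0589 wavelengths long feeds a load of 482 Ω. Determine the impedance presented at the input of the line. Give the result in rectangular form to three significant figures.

Z_in ≈ 123 − j192 Ω

βl = 2π × 0.0589 = 21.2°
tan(βl) = tan(21.2°) = 0.388
Z_in = Z_0·(Z_L + jZ_0·tanβl)/(Z_0 + jZ_L·tanβl)
     = 100·(482 + j38.8)/(100 + j187)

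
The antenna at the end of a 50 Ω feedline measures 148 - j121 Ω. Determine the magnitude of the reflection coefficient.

Γ = (Z_L − Z_0)/(Z_L + Z_0) = (98 − j121)/(198 − j121)
|Γ| = 156/232

|Γ| ≈ 0.671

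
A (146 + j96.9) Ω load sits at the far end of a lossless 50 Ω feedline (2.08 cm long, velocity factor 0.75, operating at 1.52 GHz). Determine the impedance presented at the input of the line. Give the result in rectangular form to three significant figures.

Z_in ≈ 25 − j50.7 Ω

λ = v/f = 0.75·c / 1.52 GHz = 0.148 m
βl = 2π·l/λ = 2π × 0.141 = 50.6°
tan(βl) = tan(50.6°) = 1.22
Z_in = Z_0·(Z_L + jZ_0·tanβl)/(Z_0 + jZ_L·tanβl)
     = 50·(146 + j158)/(-67.9 + j178)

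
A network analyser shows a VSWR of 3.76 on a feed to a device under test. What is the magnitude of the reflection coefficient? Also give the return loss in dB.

|Γ| = (S − 1)/(S + 1) = (3.76 − 1)/(3.76 + 1) = 2.76/4.76
RL = −20·log₁₀|Γ| = −20·log₁₀(0.58)

|Γ| ≈ 0.58; return loss ≈ 4.73 dB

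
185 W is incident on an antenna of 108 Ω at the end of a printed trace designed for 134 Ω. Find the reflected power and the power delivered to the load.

Γ = (108 − 134)/(108 + 134) = -0.107
|Γ|² = 0.0115
P_refl = |Γ|²·P_inc = 2.14 W, P_del = (1 − |Γ|²)·P_inc = 183 W

P_reflected ≈ 2.14 W; P_delivered ≈ 183 W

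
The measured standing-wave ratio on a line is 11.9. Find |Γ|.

|Γ| = (S − 1)/(S + 1) = (11.9 − 1)/(11.9 + 1) = 10.9/12.9

|Γ| ≈ 0.845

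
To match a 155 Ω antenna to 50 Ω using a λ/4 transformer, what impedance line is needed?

Z_qwt = √(Z_0·R_L) = √(50 × 155) = √7750

Z_qwt ≈ 88 Ω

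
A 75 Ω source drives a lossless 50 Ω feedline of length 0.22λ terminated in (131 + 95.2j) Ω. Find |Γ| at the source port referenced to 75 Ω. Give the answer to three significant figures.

βl = 2π × 0.22 = 79.2°
tan(βl) = 5.24
Z_in = Z_0·(Z_L + jZ_0·tanβl)/(Z_0 + jZ_L·tanβl) = 13.9 − j18.6 Ω
Γ_s = (Z_in − Z_s)/(Z_in + Z_s) = (-61.1 − j18.6)/(88.9 − j18.6), |Γ_s| = 0.704

|Γ| ≈ 0.704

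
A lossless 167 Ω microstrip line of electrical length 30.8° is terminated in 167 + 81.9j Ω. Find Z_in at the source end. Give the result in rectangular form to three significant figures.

Z_in ≈ 264 + j33.7 Ω

tan(βl) = tan(30.8°) = 0.596
Z_in = Z_0·(Z_L + jZ_0·tanβl)/(Z_0 + jZ_L·tanβl)
     = 167·(167 + j181)/(118 + j99.6)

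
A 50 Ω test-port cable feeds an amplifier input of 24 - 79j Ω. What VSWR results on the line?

Γ = (Z_L − Z_0)/(Z_L + Z_0) = (-26 − j79)/(74 − j79)
|Γ| = 83.2/108 = 0.768
VSWR = (1 + |Γ|)/(1 − |Γ|) = 1.77/0.232

VSWR ≈ 7.63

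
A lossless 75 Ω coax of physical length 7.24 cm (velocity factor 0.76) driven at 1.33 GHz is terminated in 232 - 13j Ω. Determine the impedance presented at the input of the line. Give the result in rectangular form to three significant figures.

λ = v/f = 0.76·c / 1.33 GHz = 0.171 m
βl = 2π·l/λ = 2π × 0.422 = 152°
tan(βl) = tan(152°) = -0.531
Z_in = Z_0·(Z_L + jZ_0·tanβl)/(Z_0 + jZ_L·tanβl)
     = 75·(232 − j52.8)/(68.1 − j123)

Z_in ≈ 84.5 + j94.6 Ω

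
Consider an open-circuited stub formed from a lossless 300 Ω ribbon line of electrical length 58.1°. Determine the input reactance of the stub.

tan(βl) = 1.61
For an open-circuited stub, Z_in = −jZ_0·cot(βl) = −jZ_0/tan(βl)

X_in ≈ -187 Ω (capacitive)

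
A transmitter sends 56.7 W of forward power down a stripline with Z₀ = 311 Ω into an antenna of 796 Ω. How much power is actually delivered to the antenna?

Γ = (796 − 311)/(796 + 311) = 0.438
|Γ|² = 0.192
P_refl = |Γ|²·P_inc = 10.9 W, P_del = (1 − |Γ|²)·P_inc = 45.8 W

P_delivered ≈ 45.8 W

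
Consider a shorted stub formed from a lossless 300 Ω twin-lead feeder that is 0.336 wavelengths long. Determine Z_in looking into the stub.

βl = 2π × 0.336 = 121°
tan(βl) = -1.67
For a shorted stub, Z_in = jZ_0·tan(βl)

Z_in ≈ −j500 Ω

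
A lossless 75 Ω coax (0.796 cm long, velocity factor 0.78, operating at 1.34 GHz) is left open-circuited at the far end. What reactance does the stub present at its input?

X_in ≈ -255 Ω (capacitive)

λ = v/f = 0.78·c / 1.34 GHz = 0.175 m
βl = 2π·l/λ = 2π × 0.0456 = 16.4°
tan(βl) = 0.295
For an open-circuited stub, Z_in = −jZ_0·cot(βl) = −jZ_0/tan(βl)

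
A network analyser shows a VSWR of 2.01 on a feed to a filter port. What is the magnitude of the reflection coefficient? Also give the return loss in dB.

|Γ| ≈ 0.336; return loss ≈ 9.48 dB

|Γ| = (S − 1)/(S + 1) = (2.01 − 1)/(2.01 + 1) = 1.01/3.01
RL = −20·log₁₀|Γ| = −20·log₁₀(0.336)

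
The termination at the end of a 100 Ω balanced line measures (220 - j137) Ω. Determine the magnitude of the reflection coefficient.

|Γ| ≈ 0.523

Γ = (Z_L − Z_0)/(Z_L + Z_0) = (120 − j137)/(320 − j137)
|Γ| = 182/348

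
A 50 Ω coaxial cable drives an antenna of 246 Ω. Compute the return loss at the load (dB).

Γ = (246 − 50)/(246 + 50) = 0.662
RL = −20·log₁₀|Γ| = −20·log₁₀(0.662)

RL ≈ 3.58 dB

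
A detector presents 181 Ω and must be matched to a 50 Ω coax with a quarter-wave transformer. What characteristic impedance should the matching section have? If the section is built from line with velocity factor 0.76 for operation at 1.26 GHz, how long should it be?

Z_qwt ≈ 95.1 Ω; length ≈ 4.52 cm

Z_qwt = √(Z_0·R_L) = √(50 × 181) = √9050
λ = 0.76·c/f = 0.181 m, so l = λ/4 = 0.0452 m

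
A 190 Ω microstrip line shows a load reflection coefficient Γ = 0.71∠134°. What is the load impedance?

Z_L = Z_0·(1 + Γ)/(1 − Γ) = 190·(0.507 + j0.511)/(1.49 − j0.511)

Z_L ≈ 37.8 + j77.9 Ω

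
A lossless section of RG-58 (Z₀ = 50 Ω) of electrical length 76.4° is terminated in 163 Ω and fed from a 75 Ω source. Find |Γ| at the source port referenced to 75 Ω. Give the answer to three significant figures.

tan(βl) = 4.13
Z_in = Z_0·(Z_L + jZ_0·tanβl)/(Z_0 + jZ_L·tanβl) = 16.1 − j10.9 Ω
Γ_s = (Z_in − Z_s)/(Z_in + Z_s) = (-58.9 − j10.9)/(91.1 − j10.9), |Γ_s| = 0.652

|Γ| ≈ 0.652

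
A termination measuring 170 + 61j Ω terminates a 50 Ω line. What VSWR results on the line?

VSWR ≈ 3.87

Γ = (Z_L − Z_0)/(Z_L + Z_0) = (120 + j61)/(220 + j61)
|Γ| = 135/228 = 0.59
VSWR = (1 + |Γ|)/(1 − |Γ|) = 1.59/0.41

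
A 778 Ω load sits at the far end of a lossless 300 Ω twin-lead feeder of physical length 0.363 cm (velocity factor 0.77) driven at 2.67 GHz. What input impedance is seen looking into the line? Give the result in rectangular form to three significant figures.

λ = v/f = 0.77·c / 2.67 GHz = 0.0865 m
βl = 2π·l/λ = 2π × 0.042 = 15.1°
tan(βl) = tan(15.1°) = 0.27
Z_in = Z_0·(Z_L + jZ_0·tanβl)/(Z_0 + jZ_L·tanβl)
     = 300·(778 + j81)/(300 + j210)

Z_in ≈ 560 − j311 Ω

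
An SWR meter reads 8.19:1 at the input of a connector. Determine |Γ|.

|Γ| = (S − 1)/(S + 1) = (8.19 − 1)/(8.19 + 1) = 7.19/9.19

|Γ| ≈ 0.782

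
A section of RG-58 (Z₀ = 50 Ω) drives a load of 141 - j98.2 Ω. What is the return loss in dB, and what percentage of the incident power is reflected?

RL ≈ 4.1 dB; 38.9% of incident power reflected

Γ = (91 − j98.2)/(191 − j98.2), |Γ| = 0.623
RL = −20·log₁₀(0.623) = 4.1 dB
P_refl/P_inc = |Γ|² = 0.389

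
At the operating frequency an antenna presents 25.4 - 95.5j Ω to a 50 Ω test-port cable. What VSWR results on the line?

VSWR ≈ 9.55

Γ = (Z_L − Z_0)/(Z_L + Z_0) = (-24.6 − j95.5)/(75.4 − j95.5)
|Γ| = 98.6/122 = 0.81
VSWR = (1 + |Γ|)/(1 − |Γ|) = 1.81/0.19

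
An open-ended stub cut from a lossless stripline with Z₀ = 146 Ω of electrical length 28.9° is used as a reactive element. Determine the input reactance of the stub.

tan(βl) = 0.552
For an open-ended stub, Z_in = −jZ_0·cot(βl) = −jZ_0/tan(βl)

X_in ≈ -264 Ω (capacitive)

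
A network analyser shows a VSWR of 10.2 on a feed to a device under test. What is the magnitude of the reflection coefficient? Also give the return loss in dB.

|Γ| = (S − 1)/(S + 1) = (10.2 − 1)/(10.2 + 1) = 9.2/11.2
RL = −20·log₁₀|Γ| = −20·log₁₀(0.821)

|Γ| ≈ 0.821; return loss ≈ 1.71 dB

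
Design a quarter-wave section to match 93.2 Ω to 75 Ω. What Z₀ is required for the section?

Z_qwt ≈ 83.6 Ω

Z_qwt = √(Z_0·R_L) = √(75 × 93.2) = √6990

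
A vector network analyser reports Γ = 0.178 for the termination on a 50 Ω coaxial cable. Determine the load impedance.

Z_L ≈ 71.7 Ω

Z_L = Z_0·(1 + Γ)/(1 − Γ) = 50·(1.18)/(0.822)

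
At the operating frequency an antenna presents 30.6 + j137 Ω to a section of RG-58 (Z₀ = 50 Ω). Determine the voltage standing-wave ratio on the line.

Γ = (Z_L − Z_0)/(Z_L + Z_0) = (-19.4 + j137)/(80.6 + j137)
|Γ| = 138/159 = 0.871
VSWR = (1 + |Γ|)/(1 − |Γ|) = 1.87/0.129

VSWR ≈ 14.4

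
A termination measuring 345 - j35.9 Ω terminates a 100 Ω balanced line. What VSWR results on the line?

VSWR ≈ 3.49

Γ = (Z_L − Z_0)/(Z_L + Z_0) = (245 − j35.9)/(445 − j35.9)
|Γ| = 248/446 = 0.555
VSWR = (1 + |Γ|)/(1 − |Γ|) = 1.55/0.445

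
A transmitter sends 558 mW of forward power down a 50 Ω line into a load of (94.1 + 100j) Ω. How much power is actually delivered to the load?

P_delivered ≈ 341 mW

|Γ| = |(44.1 + j100)/(144.1 + j100)| = 0.623
|Γ|² = 0.388
P_refl = |Γ|²·P_inc = 217 mW, P_del = (1 − |Γ|²)·P_inc = 341 mW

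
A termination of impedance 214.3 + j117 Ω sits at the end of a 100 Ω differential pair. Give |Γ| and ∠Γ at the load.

Γ ≈ 0.488 ∠ 25.3°

Γ = (Z_L − Z_0)/(Z_L + Z_0) = (114.3 + j117)/(314.3 + j117)
|Γ| = 164/335 = 0.488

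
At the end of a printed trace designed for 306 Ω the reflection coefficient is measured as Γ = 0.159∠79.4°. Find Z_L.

Z_L = Z_0·(1 + Γ)/(1 − Γ) = 306·(1.03 + j0.156)/(0.971 − j0.156)

Z_L ≈ 309 + j98.9 Ω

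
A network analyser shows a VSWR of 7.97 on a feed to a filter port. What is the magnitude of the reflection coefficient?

|Γ| ≈ 0.777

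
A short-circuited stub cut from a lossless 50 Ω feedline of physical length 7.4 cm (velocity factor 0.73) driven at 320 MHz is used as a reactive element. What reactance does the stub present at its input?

X_in ≈ 40.4 Ω (inductive)

λ = v/f = 0.73·c / 320 MHz = 0.684 m
βl = 2π·l/λ = 2π × 0.108 = 38.9°
tan(βl) = 0.808
For a short-circuited stub, Z_in = jZ_0·tan(βl)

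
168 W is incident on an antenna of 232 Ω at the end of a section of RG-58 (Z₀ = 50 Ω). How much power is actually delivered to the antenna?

P_delivered ≈ 98 W

Γ = (232 − 50)/(232 + 50) = 0.645
|Γ|² = 0.417
P_refl = |Γ|²·P_inc = 70 W, P_del = (1 − |Γ|²)·P_inc = 98 W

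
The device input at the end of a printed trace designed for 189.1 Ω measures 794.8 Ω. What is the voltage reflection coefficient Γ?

Γ = 0.616

Γ = (Z_L − Z_0)/(Z_L + Z_0) = (794.8 − 189.1)/(794.8 + 189.1) = 605.7/983.9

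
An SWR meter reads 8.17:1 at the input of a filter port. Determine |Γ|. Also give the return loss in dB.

|Γ| ≈ 0.782; return loss ≈ 2.14 dB

|Γ| = (S − 1)/(S + 1) = (8.17 − 1)/(8.17 + 1) = 7.17/9.17
RL = −20·log₁₀|Γ| = −20·log₁₀(0.782)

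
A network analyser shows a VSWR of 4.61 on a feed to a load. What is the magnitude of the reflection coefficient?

|Γ| = (S − 1)/(S + 1) = (4.61 − 1)/(4.61 + 1) = 3.61/5.61

|Γ| ≈ 0.643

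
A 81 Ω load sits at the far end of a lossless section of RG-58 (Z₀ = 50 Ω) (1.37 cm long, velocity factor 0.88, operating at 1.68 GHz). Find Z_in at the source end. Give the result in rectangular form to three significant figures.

λ = v/f = 0.88·c / 1.68 GHz = 0.157 m
βl = 2π·l/λ = 2π × 0.0872 = 31.4°
tan(βl) = tan(31.4°) = 0.61
Z_in = Z_0·(Z_L + jZ_0·tanβl)/(Z_0 + jZ_L·tanβl)
     = 50·(81 + j30.5)/(50 + j49.4)

Z_in ≈ 56.2 − j25.1 Ω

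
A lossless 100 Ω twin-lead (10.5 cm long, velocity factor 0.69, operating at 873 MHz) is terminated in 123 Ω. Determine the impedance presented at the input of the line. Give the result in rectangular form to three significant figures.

λ = v/f = 0.69·c / 873 MHz = 0.237 m
βl = 2π·l/λ = 2π × 0.443 = 159°
tan(βl) = tan(159°) = -0.376
Z_in = Z_0·(Z_L + jZ_0·tanβl)/(Z_0 + jZ_L·tanβl)
     = 100·(123 − j37.6)/(100 − j46.2)

Z_in ≈ 116 + j15.9 Ω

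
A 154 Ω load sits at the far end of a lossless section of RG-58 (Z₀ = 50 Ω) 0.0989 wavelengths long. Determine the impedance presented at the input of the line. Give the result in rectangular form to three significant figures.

βl = 2π × 0.0989 = 35.6°
tan(βl) = tan(35.6°) = 0.716
Z_in = Z_0·(Z_L + jZ_0·tanβl)/(Z_0 + jZ_L·tanβl)
     = 50·(154 + j35.8)/(50 + j110)

Z_in ≈ 39.7 − j51.8 Ω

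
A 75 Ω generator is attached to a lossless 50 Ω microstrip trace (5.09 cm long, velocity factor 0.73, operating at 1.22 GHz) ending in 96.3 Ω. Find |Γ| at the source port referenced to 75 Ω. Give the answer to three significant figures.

|Γ| ≈ 0.478

λ = v/f = 0.73·c / 1.22 GHz = 0.18 m
βl = 2π·l/λ = 2π × 0.284 = 102°
tan(βl) = -4.67
Z_in = Z_0·(Z_L + jZ_0·tanβl)/(Z_0 + jZ_L·tanβl) = 26.8 + j7.72 Ω
Γ_s = (Z_in − Z_s)/(Z_in + Z_s) = (-48.2 + j7.72)/(102 + j7.72), |Γ_s| = 0.478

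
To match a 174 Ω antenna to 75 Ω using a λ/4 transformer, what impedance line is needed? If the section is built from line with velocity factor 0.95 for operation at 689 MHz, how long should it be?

Z_qwt ≈ 114 Ω; length ≈ 10.3 cm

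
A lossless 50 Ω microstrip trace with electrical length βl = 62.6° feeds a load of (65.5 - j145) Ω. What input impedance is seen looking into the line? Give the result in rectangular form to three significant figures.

tan(βl) = tan(62.6°) = 1.93
Z_in = Z_0·(Z_L + jZ_0·tanβl)/(Z_0 + jZ_L·tanβl)
     = 50·(65.5 − j48.5)/(330 + j126)

Z_in ≈ 6.2 − j9.74 Ω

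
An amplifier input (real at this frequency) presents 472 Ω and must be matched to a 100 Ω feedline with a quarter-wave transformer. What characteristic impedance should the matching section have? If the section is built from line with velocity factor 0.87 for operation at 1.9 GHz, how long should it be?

Z_qwt ≈ 217 Ω; length ≈ 3.43 cm

Z_qwt = √(Z_0·R_L) = √(100 × 472) = √47200
λ = 0.87·c/f = 0.137 m, so l = λ/4 = 0.0343 m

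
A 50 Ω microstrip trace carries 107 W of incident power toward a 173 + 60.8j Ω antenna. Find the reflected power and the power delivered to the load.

P_reflected ≈ 37.7 W; P_delivered ≈ 69.3 W

|Γ| = |(123 + j60.8)/(223 + j60.8)| = 0.594
|Γ|² = 0.352
P_refl = |Γ|²·P_inc = 37.7 W, P_del = (1 − |Γ|²)·P_inc = 69.3 W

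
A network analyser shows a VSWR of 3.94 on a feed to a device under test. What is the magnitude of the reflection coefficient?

|Γ| = (S − 1)/(S + 1) = (3.94 − 1)/(3.94 + 1) = 2.94/4.94

|Γ| ≈ 0.595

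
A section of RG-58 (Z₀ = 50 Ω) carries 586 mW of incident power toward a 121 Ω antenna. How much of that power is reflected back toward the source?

Γ = (121 − 50)/(121 + 50) = 0.415
|Γ|² = 0.172
P_refl = |Γ|²·P_inc = 101 mW, P_del = (1 − |Γ|²)·P_inc = 485 mW

P_reflected ≈ 101 mW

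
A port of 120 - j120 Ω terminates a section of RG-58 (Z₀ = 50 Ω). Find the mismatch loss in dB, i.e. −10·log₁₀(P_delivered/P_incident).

Γ = (70 − j120)/(170 − j120), |Γ| = 0.668
|Γ|² = 0.446, so P_del/P_inc = 1 − |Γ|² = 0.554
ML = −10·log₁₀(1 − |Γ|²)

mismatch loss ≈ 2.56 dB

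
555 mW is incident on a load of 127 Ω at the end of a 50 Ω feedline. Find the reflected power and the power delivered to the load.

Γ = (127 − 50)/(127 + 50) = 0.435
|Γ|² = 0.189
P_refl = |Γ|²·P_inc = 105 mW, P_del = (1 − |Γ|²)·P_inc = 450 mW

P_reflected ≈ 105 mW; P_delivered ≈ 450 mW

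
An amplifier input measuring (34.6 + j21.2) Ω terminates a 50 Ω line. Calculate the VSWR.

VSWR ≈ 1.86

Γ = (Z_L − Z_0)/(Z_L + Z_0) = (-15.4 + j21.2)/(84.6 + j21.2)
|Γ| = 26.2/87.2 = 0.3
VSWR = (1 + |Γ|)/(1 − |Γ|) = 1.3/0.7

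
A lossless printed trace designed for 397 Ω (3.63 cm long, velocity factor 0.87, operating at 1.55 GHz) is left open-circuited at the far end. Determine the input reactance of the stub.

λ = v/f = 0.87·c / 1.55 GHz = 0.168 m
βl = 2π·l/λ = 2π × 0.216 = 77.6°
tan(βl) = 4.55
For an open-circuited stub, Z_in = −jZ_0·cot(βl) = −jZ_0/tan(βl)

X_in ≈ -87.2 Ω (capacitive)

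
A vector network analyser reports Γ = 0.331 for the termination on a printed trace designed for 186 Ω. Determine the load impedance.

Z_L ≈ 370 Ω

Z_L = Z_0·(1 + Γ)/(1 − Γ) = 186·(1.33)/(0.669)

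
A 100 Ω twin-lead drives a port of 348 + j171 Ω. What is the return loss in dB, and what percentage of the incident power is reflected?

RL ≈ 4.04 dB; 39.5% of incident power reflected

Γ = (248 + j171)/(448 + j171), |Γ| = 0.628
RL = −20·log₁₀(0.628) = 4.04 dB
P_refl/P_inc = |Γ|² = 0.395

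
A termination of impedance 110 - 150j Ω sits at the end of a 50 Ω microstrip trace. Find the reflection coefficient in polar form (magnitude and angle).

Γ = (Z_L − Z_0)/(Z_L + Z_0) = (60 − j150)/(160 − j150)
|Γ| = 162/219 = 0.737

Γ ≈ 0.737 ∠ -25°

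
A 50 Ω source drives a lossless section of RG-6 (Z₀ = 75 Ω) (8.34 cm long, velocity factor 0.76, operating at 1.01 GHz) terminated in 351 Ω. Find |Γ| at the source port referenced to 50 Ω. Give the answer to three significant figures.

λ = v/f = 0.76·c / 1.01 GHz = 0.226 m
βl = 2π·l/λ = 2π × 0.369 = 133°
tan(βl) = -1.07
Z_in = Z_0·(Z_L + jZ_0·tanβl)/(Z_0 + jZ_L·tanβl) = 28.8 + j64.2 Ω
Γ_s = (Z_in − Z_s)/(Z_in + Z_s) = (-21.2 + j64.2)/(78.8 + j64.2), |Γ_s| = 0.665

|Γ| ≈ 0.665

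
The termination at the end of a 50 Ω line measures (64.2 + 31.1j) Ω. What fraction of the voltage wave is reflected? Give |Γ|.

Γ = (Z_L − Z_0)/(Z_L + Z_0) = (14.2 + j31.1)/(114.2 + j31.1)
|Γ| = 34.2/118

|Γ| ≈ 0.289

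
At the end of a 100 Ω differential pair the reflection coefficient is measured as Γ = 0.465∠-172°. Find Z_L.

Z_L ≈ 36.7 − j6.06 Ω

Z_L = Z_0·(1 + Γ)/(1 − Γ) = 100·(0.54 − j0.0647)/(1.46 + j0.0647)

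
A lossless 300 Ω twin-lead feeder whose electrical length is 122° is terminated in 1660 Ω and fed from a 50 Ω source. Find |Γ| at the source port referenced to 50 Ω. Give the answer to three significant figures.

|Γ| ≈ 0.829

tan(βl) = -1.6
Z_in = Z_0·(Z_L + jZ_0·tanβl)/(Z_0 + jZ_L·tanβl) = 74.4 + j179 Ω
Γ_s = (Z_in − Z_s)/(Z_in + Z_s) = (24.4 + j179)/(124 + j179), |Γ_s| = 0.829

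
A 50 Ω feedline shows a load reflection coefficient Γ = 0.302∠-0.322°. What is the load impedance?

Z_L = Z_0·(1 + Γ)/(1 − Γ) = 50·(1.3 − j0.0017)/(0.698 + j0.0017)

Z_L ≈ 93.3 − j0.348 Ω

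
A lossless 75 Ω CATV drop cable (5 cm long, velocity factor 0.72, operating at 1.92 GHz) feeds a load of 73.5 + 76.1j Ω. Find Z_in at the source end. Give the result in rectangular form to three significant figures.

λ = v/f = 0.72·c / 1.92 GHz = 0.113 m
βl = 2π·l/λ = 2π × 0.444 = 160°
tan(βl) = tan(160°) = -0.364
Z_in = Z_0·(Z_L + jZ_0·tanβl)/(Z_0 + jZ_L·tanβl)
     = 75·(73.5 + j48.8)/(103 − j26.8)

Z_in ≈ 41.6 + j46.5 Ω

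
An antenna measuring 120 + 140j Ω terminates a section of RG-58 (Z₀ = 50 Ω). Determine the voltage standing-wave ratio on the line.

Γ = (Z_L − Z_0)/(Z_L + Z_0) = (70 + j140)/(170 + j140)
|Γ| = 157/220 = 0.711
VSWR = (1 + |Γ|)/(1 − |Γ|) = 1.71/0.289

VSWR ≈ 5.91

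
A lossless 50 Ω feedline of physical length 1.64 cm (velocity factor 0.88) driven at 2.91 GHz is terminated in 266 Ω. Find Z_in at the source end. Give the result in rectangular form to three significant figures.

λ = v/f = 0.88·c / 2.91 GHz = 0.0907 m
βl = 2π·l/λ = 2π × 0.181 = 65.1°
tan(βl) = tan(65.1°) = 2.15
Z_in = Z_0·(Z_L + jZ_0·tanβl)/(Z_0 + jZ_L·tanβl)
     = 50·(266 + j108)/(50 + j572)

Z_in ≈ 11.3 − j22.2 Ω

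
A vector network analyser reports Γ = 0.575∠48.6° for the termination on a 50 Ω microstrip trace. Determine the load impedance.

Z_L ≈ 58.7 + j75.7 Ω

Z_L = Z_0·(1 + Γ)/(1 − Γ) = 50·(1.38 + j0.431)/(0.62 − j0.431)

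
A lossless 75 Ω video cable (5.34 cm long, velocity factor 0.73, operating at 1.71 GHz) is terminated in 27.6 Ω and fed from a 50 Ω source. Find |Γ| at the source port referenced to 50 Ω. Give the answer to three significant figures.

|Γ| ≈ 0.419

λ = v/f = 0.73·c / 1.71 GHz = 0.128 m
βl = 2π·l/λ = 2π × 0.417 = 150°
tan(βl) = -0.575
Z_in = Z_0·(Z_L + jZ_0·tanβl)/(Z_0 + jZ_L·tanβl) = 35.1 − j35.7 Ω
Γ_s = (Z_in − Z_s)/(Z_in + Z_s) = (-14.9 − j35.7)/(85.1 − j35.7), |Γ_s| = 0.419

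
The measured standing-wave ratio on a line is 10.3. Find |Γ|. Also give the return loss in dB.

|Γ| = (S − 1)/(S + 1) = (10.3 − 1)/(10.3 + 1) = 9.3/11.3
RL = −20·log₁₀|Γ| = −20·log₁₀(0.823)

|Γ| ≈ 0.823; return loss ≈ 1.69 dB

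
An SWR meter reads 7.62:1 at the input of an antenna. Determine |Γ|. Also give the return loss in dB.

|Γ| ≈ 0.768; return loss ≈ 2.29 dB

|Γ| = (S − 1)/(S + 1) = (7.62 − 1)/(7.62 + 1) = 6.62/8.62
RL = −20·log₁₀|Γ| = −20·log₁₀(0.768)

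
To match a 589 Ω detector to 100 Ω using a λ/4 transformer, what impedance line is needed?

Z_qwt ≈ 243 Ω

Z_qwt = √(Z_0·R_L) = √(100 × 589) = √58900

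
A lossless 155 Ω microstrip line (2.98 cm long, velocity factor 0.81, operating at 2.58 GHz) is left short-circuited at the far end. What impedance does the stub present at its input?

Z_in ≈ −j350 Ω

λ = v/f = 0.81·c / 2.58 GHz = 0.0942 m
βl = 2π·l/λ = 2π × 0.316 = 114°
tan(βl) = -2.26
For a short-circuited stub, Z_in = jZ_0·tan(βl)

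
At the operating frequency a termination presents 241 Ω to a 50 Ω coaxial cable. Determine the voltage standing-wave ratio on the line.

VSWR ≈ 4.82

For a purely resistive load, VSWR = R_L/Z_0 or Z_0/R_L (whichever > 1) = 241/50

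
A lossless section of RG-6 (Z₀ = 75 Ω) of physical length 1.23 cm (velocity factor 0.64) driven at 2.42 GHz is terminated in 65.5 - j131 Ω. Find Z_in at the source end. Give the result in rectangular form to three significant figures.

λ = v/f = 0.64·c / 2.42 GHz = 0.0793 m
βl = 2π·l/λ = 2π × 0.155 = 55.8°
tan(βl) = tan(55.8°) = 1.47
Z_in = Z_0·(Z_L + jZ_0·tanβl)/(Z_0 + jZ_L·tanβl)
     = 75·(65.5 − j20.6)/(268 + j96.4)

Z_in ≈ 14.4 − j11 Ω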